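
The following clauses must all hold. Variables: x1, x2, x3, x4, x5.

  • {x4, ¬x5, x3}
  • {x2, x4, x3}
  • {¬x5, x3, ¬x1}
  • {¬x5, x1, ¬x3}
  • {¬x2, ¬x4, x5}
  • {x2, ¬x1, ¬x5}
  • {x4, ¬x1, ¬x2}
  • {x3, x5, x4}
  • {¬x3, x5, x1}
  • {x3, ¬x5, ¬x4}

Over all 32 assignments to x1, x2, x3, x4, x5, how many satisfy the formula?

Satisfying assignments:
  x1=0 x2=0 x3=0 x4=1 x5=0
  x1=1 x2=0 x3=0 x4=1 x5=0
  x1=1 x2=0 x3=1 x4=0 x5=0
  x1=1 x2=0 x3=1 x4=1 x5=0
  x1=1 x2=1 x3=1 x4=1 x5=1
Count: 5.

5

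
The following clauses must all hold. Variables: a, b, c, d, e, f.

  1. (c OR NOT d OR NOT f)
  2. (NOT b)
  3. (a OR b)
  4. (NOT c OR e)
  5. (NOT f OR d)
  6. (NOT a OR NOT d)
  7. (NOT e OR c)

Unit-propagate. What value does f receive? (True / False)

Unit clause (NOT b) sets b = False.
In (a OR b), b is now false; a must hold, so a = True.
(NOT d OR NOT a): since a = True, the clause reduces to (NOT d). d = False.
(d OR NOT f): since d = False, the clause reduces to (NOT f). f = False.

False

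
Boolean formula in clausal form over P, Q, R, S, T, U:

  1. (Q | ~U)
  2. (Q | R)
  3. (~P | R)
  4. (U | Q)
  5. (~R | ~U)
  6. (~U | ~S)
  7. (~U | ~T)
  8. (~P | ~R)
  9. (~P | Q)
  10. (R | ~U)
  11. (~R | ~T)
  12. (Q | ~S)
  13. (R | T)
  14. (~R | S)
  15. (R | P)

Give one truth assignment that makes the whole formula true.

P=0, Q=1, R=1, S=1, T=0, U=0

Pure literal: Q appears only positively; assign Q = True.
Try P = False.
  then R is forced to True.
  then U is forced to False.
  then T is forced to False.
  then S is forced to True.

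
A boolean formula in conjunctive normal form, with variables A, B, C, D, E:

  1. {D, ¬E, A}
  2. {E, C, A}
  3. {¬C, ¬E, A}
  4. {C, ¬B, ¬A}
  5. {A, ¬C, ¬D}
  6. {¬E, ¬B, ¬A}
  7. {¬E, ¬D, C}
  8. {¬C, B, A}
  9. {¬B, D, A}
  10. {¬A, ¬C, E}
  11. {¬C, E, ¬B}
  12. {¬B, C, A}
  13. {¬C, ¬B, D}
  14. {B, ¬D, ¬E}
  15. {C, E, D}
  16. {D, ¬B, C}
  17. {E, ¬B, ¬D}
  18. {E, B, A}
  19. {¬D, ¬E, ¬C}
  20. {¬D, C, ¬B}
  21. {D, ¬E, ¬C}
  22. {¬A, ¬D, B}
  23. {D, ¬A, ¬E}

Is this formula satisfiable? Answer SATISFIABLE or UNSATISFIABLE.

C = True:
  E = True:
    propagation gives A=True, B=False, D=False; an empty clause results — contradiction.
  E = False:
    propagation gives A=False, D=False, B=True; an empty clause results — contradiction.
C = False:
  B = True:
    propagation gives A=False; an empty clause results — contradiction.
  B = False:
    E = True:
      propagation gives D=False, A=True; contradiction.
    E = False:
      propagation gives A=True, D=True; contradiction.
Every branch closes, so no satisfying assignment exists.

UNSATISFIABLE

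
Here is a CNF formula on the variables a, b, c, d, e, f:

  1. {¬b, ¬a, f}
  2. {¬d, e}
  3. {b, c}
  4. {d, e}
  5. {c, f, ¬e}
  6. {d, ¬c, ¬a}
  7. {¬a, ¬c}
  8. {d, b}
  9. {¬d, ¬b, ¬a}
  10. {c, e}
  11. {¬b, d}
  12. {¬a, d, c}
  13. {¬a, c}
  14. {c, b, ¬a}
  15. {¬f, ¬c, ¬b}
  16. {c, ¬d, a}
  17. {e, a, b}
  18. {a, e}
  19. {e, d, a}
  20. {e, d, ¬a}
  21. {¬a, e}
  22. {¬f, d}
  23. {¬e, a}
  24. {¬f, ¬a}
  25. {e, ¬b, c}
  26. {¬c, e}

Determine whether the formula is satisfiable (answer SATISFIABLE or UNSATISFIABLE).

UNSATISFIABLE

a = True:
  propagation gives c=False; an empty clause results — contradiction.
a = False:
  propagation gives e=True; an empty clause results — contradiction.
Every branch closes, so no satisfying assignment exists.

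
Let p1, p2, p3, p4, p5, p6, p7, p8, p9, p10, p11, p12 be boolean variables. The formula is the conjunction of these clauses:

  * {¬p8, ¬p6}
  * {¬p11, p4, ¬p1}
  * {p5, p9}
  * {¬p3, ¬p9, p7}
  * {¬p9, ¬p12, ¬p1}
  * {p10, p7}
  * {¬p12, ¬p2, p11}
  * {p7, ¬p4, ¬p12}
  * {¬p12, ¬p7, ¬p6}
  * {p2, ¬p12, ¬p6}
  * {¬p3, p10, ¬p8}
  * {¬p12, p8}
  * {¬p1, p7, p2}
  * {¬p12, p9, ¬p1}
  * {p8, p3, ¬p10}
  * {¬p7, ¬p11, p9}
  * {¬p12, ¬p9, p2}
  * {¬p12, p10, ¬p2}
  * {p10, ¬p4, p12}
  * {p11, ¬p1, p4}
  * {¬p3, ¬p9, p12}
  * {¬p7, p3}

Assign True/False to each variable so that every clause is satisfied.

p1 occurs only negated in the remaining clauses — set p1 = False.
Pure literal: p6 appears only negated; assign p6 = False.
Set p2 = True and propagate.
Set p3 = False and propagate.
  then p7 is forced to False.
  then p10 is forced to True.
  then p8 is forced to True.
For the remaining variables, p4 = True, p5 = False, p9 = True, p11 = False, p12 = False works.
Every clause has at least one true literal under this assignment.

p1=0, p2=1, p3=0, p4=1, p5=0, p6=0, p7=0, p8=1, p9=1, p10=1, p11=0, p12=0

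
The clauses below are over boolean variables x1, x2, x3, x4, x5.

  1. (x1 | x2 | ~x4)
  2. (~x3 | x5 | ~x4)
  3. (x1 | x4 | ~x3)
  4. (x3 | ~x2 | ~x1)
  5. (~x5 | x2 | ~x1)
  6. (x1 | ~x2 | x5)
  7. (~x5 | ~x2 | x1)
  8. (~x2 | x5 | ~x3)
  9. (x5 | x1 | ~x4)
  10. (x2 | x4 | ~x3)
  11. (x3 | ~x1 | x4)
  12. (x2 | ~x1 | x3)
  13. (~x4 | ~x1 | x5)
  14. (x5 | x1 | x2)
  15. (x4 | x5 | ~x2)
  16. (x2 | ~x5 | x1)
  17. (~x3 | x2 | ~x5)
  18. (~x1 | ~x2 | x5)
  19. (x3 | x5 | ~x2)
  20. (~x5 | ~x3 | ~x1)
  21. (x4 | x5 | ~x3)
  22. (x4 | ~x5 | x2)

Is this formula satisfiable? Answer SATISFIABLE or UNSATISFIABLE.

UNSATISFIABLE

x5 = True:
  x1 = True:
    propagation gives x2=True, x3=True; an empty clause results — contradiction.
  x1 = False:
    propagation gives x2=False; an empty clause results — contradiction.
x5 = False:
  x1 = True:
    propagation gives x4=False, x3=True; an empty clause results — contradiction.
  x1 = False:
    propagation gives x2=False; an empty clause results — contradiction.
Every branch closes, so no satisfying assignment exists.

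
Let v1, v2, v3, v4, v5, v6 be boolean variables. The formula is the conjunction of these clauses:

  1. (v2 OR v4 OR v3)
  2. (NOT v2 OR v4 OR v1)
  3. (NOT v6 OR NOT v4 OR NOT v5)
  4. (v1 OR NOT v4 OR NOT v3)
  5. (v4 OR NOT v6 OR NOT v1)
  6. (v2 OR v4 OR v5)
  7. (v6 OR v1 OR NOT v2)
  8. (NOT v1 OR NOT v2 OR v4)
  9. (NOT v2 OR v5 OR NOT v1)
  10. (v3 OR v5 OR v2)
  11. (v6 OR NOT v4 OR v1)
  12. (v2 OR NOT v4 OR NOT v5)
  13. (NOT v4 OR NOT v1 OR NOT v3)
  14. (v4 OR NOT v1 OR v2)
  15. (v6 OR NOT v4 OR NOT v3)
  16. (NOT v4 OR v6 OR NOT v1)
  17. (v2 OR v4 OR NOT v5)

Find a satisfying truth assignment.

v1=0  v2=1  v3=0  v4=1  v5=0  v6=1

Branch on v1: take v1 = False.
Try v2 = True.
  then v4 is forced to True.
  then v3 is forced to False.
  then v6 is forced to True.
  then v5 is forced to False.
Every clause has at least one true literal under this assignment.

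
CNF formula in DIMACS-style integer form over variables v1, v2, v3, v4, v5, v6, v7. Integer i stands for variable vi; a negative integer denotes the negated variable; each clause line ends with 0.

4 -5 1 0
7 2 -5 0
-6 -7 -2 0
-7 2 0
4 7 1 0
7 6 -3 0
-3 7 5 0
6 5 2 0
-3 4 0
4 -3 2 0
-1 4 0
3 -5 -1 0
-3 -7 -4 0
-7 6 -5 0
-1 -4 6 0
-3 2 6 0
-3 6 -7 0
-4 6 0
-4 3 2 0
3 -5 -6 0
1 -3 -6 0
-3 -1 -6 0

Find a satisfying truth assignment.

v1=T, v2=T, v3=F, v4=T, v5=F, v6=T, v7=F

Check each clause:
  1. (!v5 || v4 || v1) — v1 is true.
  2. (v7 || v2 || !v5) — v2 is true.
  3. (!v6 || !v7 || !v2) — !v7 is true.
  4. (v2 || !v7) — !v7 is true.
  5. (v1 || v4 || v7) — v1 is true.
  6. (v6 || !v3 || v7) — !v3 is true.
  7. (v7 || !v3 || v5) — !v3 is true.
  8. (v6 || v5 || v2) — v2 is true.
  9. (!v3 || v4) — v4 is true.
  10. (!v3 || v4 || v2) — v2 is true.
  11. (!v1 || v4) — v4 is true.
  12. (v3 || !v1 || !v5) — !v5 is true.
  13. (!v3 || !v7 || !v4) — !v7 is true.
  14. (!v7 || v6 || !v5) — !v7 is true.
  15. (v6 || !v1 || !v4) — v6 is true.
  16. (v6 || !v3 || v2) — v2 is true.
  17. (!v7 || v6 || !v3) — !v7 is true.
  18. (!v4 || v6) — v6 is true.
  19. (v3 || !v4 || v2) — v2 is true.
  20. (!v5 || v3 || !v6) — !v5 is true.
  21. (v1 || !v3 || !v6) — v1 is true.
  22. (!v3 || !v6 || !v1) — !v3 is true.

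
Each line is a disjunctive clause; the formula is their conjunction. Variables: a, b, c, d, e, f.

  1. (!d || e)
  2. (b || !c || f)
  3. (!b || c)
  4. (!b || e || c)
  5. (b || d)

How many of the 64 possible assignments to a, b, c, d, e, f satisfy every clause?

Case analysis on b and c:
  b=1, c=1: a, f free; 3 ways for (d,e) × 2^2 = 12.
  b=1, c=0: a clause becomes empty — 0.
  b=0, c=1: remaining (a,d,e,f) ∈ {(0,1,1,1); (1,1,1,1)} — 2.
  b=0, c=0: remaining (a,d,e,f) ∈ {(0,1,1,0); (0,1,1,1); (1,1,1,0); (1,1,1,1)} — 4.
Total: 12 + 0 + 2 + 4 = 18.

18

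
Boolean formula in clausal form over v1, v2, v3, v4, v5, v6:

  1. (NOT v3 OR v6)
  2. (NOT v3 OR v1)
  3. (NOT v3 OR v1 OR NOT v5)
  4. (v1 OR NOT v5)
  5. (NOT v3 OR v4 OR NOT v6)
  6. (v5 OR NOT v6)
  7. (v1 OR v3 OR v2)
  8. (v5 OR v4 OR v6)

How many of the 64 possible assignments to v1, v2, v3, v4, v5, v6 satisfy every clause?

13

Split on v3, then v1.
  v3=1, v1=1: remaining (v2,v4,v5,v6) ∈ {(0,1,1,1); (1,1,1,1)} — 2.
  v3=1, v1=0: a clause becomes empty — 0.
  v3=0, v1=1: v2 free; 5 ways for (v4,v5,v6) × 2^1 = 10.
  v3=0, v1=0: remaining (v2,v4,v5,v6) ∈ {(1,1,0,0)} — 1.
Total: 2 + 0 + 10 + 1 = 13.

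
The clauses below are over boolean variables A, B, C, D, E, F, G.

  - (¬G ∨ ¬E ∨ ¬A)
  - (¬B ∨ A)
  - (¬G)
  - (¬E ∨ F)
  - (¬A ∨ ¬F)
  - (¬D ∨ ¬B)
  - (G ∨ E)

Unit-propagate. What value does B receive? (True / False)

(¬G) stands alone — G = False.
(G ∨ E) with G = False leaves only E, so E = True.
(F ∨ ¬E): since E = True, the clause reduces to (F). F = True.
(¬A ∨ ¬F): since F = True, the clause reduces to (¬A). A = False.
(¬B ∨ A) with A = False leaves only ¬B, so B = False.

False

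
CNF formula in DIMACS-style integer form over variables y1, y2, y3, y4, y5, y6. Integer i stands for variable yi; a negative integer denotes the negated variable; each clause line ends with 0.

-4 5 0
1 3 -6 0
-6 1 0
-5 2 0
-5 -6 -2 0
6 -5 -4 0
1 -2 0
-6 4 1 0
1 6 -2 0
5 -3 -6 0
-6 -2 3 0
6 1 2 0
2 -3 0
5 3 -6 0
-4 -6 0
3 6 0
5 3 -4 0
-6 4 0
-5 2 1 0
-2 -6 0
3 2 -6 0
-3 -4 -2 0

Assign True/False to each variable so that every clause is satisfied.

y1=True  y2=True  y3=True  y4=False  y5=True  y6=False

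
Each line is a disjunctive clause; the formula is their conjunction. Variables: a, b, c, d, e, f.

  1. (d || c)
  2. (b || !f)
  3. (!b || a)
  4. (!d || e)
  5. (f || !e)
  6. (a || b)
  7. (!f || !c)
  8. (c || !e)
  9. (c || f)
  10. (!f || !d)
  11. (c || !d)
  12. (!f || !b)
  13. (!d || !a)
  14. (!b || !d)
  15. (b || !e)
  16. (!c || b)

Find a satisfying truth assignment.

a = 1  b = 1  c = 1  d = 0  e = 0  f = 0

Branch on a: take a = True.
  then d is forced to False.
  then c is forced to True.
  then f is forced to False.
  then e is forced to False.
  then b is forced to True.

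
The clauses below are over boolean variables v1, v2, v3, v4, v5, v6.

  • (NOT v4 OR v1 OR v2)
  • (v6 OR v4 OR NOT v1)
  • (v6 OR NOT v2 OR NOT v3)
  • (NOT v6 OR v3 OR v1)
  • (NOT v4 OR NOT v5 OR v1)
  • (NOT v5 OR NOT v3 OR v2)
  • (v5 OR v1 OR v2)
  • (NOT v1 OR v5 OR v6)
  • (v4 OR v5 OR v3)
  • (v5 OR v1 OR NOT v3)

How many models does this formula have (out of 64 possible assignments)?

18

Case analysis on v1 and v5:
  v1=T, v5=T: 8 of the 16 assignments to (v2,v3,v4,v6) work.
  v1=T, v5=F: v2 free; 3 ways for (v3,v4,v6) × 2^1 = 6.
  v1=F, v5=T: remaining (v2,v3,v4,v6) ∈ {(F,F,F,F); (T,F,F,F); (T,T,F,T)} — 3.
  v1=F, v5=F: remaining (v2,v3,v4,v6) ∈ {(T,F,T,F)} — 1.
Total: 8 + 6 + 3 + 1 = 18.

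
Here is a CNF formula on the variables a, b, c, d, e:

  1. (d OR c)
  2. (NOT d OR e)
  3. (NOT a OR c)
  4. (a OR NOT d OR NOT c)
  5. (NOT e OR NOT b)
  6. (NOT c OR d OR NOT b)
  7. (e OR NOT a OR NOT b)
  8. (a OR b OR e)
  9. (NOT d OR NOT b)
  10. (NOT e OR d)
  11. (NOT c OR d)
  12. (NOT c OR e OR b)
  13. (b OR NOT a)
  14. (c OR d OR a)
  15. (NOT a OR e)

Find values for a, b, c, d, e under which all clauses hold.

Branch on a: take a = False.
The remaining clauses are satisfied by b = False, c = False, d = True, e = True.
Every clause has at least one true literal under this assignment.
Check each clause:
  1. (c OR d) — d is true.
  2. (NOT d OR e) — e is true.
  3. (NOT a OR c) — NOT a is true.
  4. (NOT d OR a OR NOT c) — NOT c is true.
  5. (NOT e OR NOT b) — NOT b is true.
  6. (d OR NOT c OR NOT b) — d is true.
  7. (NOT b OR NOT a OR e) — e is true.
  8. (a OR b OR e) — e is true.
  9. (NOT b OR NOT d) — NOT b is true.
  10. (NOT e OR d) — d is true.
  11. (NOT c OR d) — d is true.
  12. (NOT c OR e OR b) — NOT c is true.
  13. (NOT a OR b) — NOT a is true.
  14. (c OR a OR d) — d is true.
  15. (e OR NOT a) — e is true.

a = F  b = F  c = F  d = T  e = T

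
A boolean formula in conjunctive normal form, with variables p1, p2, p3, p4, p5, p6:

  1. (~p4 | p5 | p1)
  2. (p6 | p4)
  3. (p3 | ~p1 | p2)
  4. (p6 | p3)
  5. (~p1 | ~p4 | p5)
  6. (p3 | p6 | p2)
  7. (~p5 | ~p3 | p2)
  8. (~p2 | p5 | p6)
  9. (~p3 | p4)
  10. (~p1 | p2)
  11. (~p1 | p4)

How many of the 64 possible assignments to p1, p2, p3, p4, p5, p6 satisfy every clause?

11

Case analysis on p1 and p2:
  p1=T, p2=T: remaining (p3,p4,p5,p6) ∈ {(F,T,T,T); (T,T,T,F); (T,T,T,T)} — 3.
  p1=T, p2=F: a clause becomes empty — 0.
  p1=F, p2=T: 5 of the 16 assignments to (p3,p4,p5,p6) work.
  p1=F, p2=F: remaining (p3,p4,p5,p6) ∈ {(F,F,F,T); (F,F,T,T); (F,T,T,T)} — 3.
Total: 3 + 0 + 5 + 3 = 11.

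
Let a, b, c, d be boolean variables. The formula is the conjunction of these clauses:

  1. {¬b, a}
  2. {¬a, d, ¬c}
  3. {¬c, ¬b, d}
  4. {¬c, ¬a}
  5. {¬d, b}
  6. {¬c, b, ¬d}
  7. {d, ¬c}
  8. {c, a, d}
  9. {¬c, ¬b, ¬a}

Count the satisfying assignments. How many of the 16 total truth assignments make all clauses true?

The models are:
  a=1 b=0 c=0 d=0
  a=1 b=1 c=0 d=0
  a=1 b=1 c=0 d=1
Count: 3.

3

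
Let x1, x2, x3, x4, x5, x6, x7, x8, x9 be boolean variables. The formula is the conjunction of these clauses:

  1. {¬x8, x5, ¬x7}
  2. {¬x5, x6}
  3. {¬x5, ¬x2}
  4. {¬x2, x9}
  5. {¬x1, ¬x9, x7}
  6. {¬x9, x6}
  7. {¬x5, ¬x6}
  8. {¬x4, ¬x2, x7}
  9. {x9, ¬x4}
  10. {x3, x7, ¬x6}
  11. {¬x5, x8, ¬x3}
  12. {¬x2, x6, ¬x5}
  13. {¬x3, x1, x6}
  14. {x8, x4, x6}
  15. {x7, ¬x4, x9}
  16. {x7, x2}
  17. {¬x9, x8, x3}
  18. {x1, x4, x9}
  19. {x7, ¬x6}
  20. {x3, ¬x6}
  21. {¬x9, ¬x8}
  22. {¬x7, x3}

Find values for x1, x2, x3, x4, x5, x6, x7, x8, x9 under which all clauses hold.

x1=False, x2=False, x3=True, x4=True, x5=False, x6=True, x7=True, x8=False, x9=True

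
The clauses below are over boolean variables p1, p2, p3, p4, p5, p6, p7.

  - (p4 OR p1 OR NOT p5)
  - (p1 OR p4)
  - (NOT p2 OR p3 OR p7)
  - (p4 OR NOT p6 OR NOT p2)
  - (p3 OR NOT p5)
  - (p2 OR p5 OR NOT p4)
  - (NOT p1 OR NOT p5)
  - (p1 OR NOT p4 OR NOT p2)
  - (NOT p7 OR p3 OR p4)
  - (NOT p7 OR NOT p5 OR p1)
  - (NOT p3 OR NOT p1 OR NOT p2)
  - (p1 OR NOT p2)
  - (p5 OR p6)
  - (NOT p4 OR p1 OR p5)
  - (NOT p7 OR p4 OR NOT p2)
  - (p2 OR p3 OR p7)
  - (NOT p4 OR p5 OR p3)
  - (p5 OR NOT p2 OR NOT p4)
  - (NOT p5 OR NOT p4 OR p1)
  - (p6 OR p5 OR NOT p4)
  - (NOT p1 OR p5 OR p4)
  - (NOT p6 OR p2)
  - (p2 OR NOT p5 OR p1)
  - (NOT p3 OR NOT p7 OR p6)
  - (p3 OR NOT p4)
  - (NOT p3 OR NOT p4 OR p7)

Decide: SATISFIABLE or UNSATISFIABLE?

UNSATISFIABLE

p4 = True:
  propagation gives p3=True, p7=True, p6=True, p2=True; an empty clause results — contradiction.
p4 = False:
  propagation gives p1=True, p5=False; an empty clause results — contradiction.
Every branch closes, so no satisfying assignment exists.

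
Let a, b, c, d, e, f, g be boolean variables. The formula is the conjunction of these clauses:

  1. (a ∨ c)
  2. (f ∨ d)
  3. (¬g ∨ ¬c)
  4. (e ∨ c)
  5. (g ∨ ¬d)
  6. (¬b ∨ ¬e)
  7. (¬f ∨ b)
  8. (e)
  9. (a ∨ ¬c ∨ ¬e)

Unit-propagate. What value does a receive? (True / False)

True

(e) stands alone — e = True.
(¬b ∨ ¬e) with e = True leaves only ¬b, so b = False.
(¬f ∨ b) with b = False leaves only ¬f, so f = False.
(f ∨ d) with f = False leaves only d, so d = True.
(¬d ∨ g) with d = True leaves only g, so g = True.
(¬c ∨ ¬g): since g = True, the clause reduces to (¬c). c = False.
(a ∨ c): since c = False, the clause reduces to (a). a = True.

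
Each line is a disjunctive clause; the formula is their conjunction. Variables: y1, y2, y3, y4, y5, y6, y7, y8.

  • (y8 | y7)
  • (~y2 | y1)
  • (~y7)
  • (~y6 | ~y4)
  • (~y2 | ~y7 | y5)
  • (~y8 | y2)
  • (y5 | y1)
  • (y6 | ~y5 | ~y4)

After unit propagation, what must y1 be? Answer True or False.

True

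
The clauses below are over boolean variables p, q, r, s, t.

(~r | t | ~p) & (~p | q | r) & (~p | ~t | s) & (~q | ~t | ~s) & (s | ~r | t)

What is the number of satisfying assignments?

15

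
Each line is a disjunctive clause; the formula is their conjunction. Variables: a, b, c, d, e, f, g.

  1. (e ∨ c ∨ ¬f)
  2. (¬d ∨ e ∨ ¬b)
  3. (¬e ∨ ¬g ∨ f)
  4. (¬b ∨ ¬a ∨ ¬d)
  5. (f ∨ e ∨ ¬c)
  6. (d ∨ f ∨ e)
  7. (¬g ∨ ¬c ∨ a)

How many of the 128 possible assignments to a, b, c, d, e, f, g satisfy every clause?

51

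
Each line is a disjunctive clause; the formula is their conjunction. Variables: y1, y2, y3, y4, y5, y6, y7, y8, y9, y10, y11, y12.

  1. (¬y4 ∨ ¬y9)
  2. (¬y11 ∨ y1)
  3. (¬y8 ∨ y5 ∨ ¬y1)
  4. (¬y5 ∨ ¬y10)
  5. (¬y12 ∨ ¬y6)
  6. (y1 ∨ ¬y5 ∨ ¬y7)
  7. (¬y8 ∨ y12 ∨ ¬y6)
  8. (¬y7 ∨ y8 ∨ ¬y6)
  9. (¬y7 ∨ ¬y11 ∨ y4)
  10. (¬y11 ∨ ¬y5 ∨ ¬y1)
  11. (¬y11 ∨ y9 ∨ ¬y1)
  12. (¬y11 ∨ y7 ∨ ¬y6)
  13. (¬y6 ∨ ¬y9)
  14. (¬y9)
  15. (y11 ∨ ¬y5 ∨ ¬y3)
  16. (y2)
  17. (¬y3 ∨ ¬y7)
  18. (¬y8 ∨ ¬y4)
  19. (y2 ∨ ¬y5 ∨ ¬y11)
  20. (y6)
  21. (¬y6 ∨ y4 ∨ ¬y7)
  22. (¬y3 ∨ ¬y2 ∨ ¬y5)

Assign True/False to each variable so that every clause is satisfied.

y1=T, y2=T, y3=T, y4=T, y5=F, y6=T, y7=F, y8=F, y9=F, y10=T, y11=F, y12=F

The clause (¬y9) is unit: y9 must be False.
Unit propagation: (y2) forces y2 = True.
The clause (y6) is unit: y6 must be True.
(¬y12) is a unit clause, so y12 = False.
The clause (¬y8) is unit: y8 must be False.
The clause (¬y7) is unit: y7 must be False.
(¬y11) is a unit clause, so y11 = False.
y5 occurs only negated in the remaining clauses — set y5 = False.
y1, y3, y4, y10 are now unconstrained; take y1 = True, y3 = True, y4 = True, y10 = True.
Check each clause:
  1. (¬y9 ∨ ¬y4) — ¬y9 is true.
  2. (¬y11 ∨ y1) — y1 is true.
  3. (¬y8 ∨ ¬y1 ∨ y5) — ¬y8 is true.
  4. (¬y5 ∨ ¬y10) — ¬y5 is true.
  5. (¬y6 ∨ ¬y12) — ¬y12 is true.
  6. (y1 ∨ ¬y7 ∨ ¬y5) — y1 is true.
  7. (y12 ∨ ¬y8 ∨ ¬y6) — ¬y8 is true.
  8. (¬y7 ∨ ¬y6 ∨ y8) — ¬y7 is true.
  9. (y4 ∨ ¬y7 ∨ ¬y11) — ¬y7 is true.
  10. (¬y5 ∨ ¬y1 ∨ ¬y11) — ¬y5 is true.
  11. (y9 ∨ ¬y1 ∨ ¬y11) — ¬y11 is true.
  12. (¬y11 ∨ y7 ∨ ¬y6) — ¬y11 is true.
  13. (¬y9 ∨ ¬y6) — ¬y9 is true.
  14. (¬y9) — ¬y9 is true.
  15. (¬y3 ∨ y11 ∨ ¬y5) — ¬y5 is true.
  16. (y2) — y2 is true.
  17. (¬y3 ∨ ¬y7) — ¬y7 is true.
  18. (¬y4 ∨ ¬y8) — ¬y8 is true.
  19. (¬y11 ∨ ¬y5 ∨ y2) — y2 is true.
  20. (y6) — y6 is true.
  21. (¬y6 ∨ ¬y7 ∨ y4) — ¬y7 is true.
  22. (¬y2 ∨ ¬y5 ∨ ¬y3) — ¬y5 is true.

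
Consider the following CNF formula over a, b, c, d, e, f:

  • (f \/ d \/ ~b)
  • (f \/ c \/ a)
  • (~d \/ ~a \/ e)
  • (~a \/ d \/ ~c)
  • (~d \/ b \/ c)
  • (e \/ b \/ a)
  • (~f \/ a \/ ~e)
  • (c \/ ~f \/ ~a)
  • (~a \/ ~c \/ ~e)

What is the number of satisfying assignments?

11

Split on a, then c.
  a=T, c=T: a clause becomes empty — 0.
  a=T, c=F: remaining (b,d,e,f) ∈ {(F,F,F,F); (F,F,T,F); (T,T,T,F)} — 3.
  a=F, c=T: 6 of the 16 assignments to (b,d,e,f) work.
  a=F, c=F: remaining (b,d,e,f) ∈ {(T,F,F,T); (T,T,F,T)} — 2.
Total: 0 + 3 + 6 + 2 = 11.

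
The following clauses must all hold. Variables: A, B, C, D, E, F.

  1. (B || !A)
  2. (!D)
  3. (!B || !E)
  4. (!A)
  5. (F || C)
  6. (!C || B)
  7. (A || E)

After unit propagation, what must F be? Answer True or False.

True

(!D) is a unit clause: D = False.
(!A) is a unit clause: A = False.
(A || E) with A = False leaves only E, so E = True.
In (!B || !E), !E is now false; !B must hold, so B = False.
(B || !C): since B = False, the clause reduces to (!C). C = False.
In (C || F), C is now false; F must hold, so F = True.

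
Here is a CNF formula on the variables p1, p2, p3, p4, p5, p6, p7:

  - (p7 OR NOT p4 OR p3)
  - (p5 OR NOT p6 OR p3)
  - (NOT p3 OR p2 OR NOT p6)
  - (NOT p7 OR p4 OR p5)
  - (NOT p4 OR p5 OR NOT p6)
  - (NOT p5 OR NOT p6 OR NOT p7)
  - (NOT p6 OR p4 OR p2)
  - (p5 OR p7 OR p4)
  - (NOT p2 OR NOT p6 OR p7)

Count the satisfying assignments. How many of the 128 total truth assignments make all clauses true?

40

Case analysis on p6 and p4:
  p6=T, p4=T: a clause becomes empty — 0.
  p6=T, p4=F: a clause becomes empty — 0.
  p6=F, p4=T: p1, p2, p5 free; 3 ways for (p3,p7) × 2^3 = 24.
  p6=F, p4=F: forces p5=T; p1, p2, p3, p7 free → 2^4 = 16.
Total: 0 + 0 + 24 + 16 = 40.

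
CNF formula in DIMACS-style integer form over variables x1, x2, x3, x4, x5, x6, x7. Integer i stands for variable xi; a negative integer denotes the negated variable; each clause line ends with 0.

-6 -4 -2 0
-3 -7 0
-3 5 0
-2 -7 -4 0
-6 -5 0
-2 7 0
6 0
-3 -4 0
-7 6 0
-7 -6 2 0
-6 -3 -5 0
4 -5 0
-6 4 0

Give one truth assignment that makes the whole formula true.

x1=T, x2=F, x3=F, x4=T, x5=F, x6=T, x7=F

(x6) is a unit clause, so x6 = True.
(NOT x5) is a unit clause, so x5 = False.
Unit propagation: (NOT x3) forces x3 = False.
Unit propagation: (x4) forces x4 = True.
Unit propagation: (NOT x2) forces x2 = False.
(NOT x7) is a unit clause, so x7 = False.
x1 is now unconstrained; take x1 = True.
Every clause has at least one true literal under this assignment.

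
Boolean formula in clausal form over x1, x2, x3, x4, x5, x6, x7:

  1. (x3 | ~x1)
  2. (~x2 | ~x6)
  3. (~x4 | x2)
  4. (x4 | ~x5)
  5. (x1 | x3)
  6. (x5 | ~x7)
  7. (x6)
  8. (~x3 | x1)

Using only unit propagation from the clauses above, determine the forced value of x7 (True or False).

(x6) is a unit clause: x6 = True.
(~x6 | ~x2) with x6 = True leaves only ~x2, so x2 = False.
In (~x4 | x2), x2 is now false; ~x4 must hold, so x4 = False.
From (~x5 | x4) and x4 = False: x5 = False.
From (x5 | ~x7) and x5 = False: x7 = False.

False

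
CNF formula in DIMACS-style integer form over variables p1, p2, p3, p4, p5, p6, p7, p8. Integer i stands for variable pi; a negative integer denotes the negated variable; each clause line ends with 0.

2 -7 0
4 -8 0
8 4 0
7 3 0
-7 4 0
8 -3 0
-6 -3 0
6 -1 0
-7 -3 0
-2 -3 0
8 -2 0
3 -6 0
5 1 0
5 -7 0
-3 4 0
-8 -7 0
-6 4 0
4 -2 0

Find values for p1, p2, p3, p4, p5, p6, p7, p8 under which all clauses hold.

p1 = 0, p2 = 0, p3 = 1, p4 = 1, p5 = 1, p6 = 0, p7 = 0, p8 = 1

p4 occurs only positively in the remaining clauses — set p4 = True.
Pure literal: p5 appears only positively; assign p5 = True.
Try p1 = False.
For the remaining variables, p2 = False, p3 = True, p6 = False, p7 = False, p8 = True works.
Every clause has at least one true literal under this assignment.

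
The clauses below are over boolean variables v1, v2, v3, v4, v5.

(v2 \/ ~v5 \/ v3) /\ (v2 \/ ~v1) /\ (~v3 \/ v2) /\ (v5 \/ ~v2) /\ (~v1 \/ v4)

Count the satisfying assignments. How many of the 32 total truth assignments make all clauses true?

8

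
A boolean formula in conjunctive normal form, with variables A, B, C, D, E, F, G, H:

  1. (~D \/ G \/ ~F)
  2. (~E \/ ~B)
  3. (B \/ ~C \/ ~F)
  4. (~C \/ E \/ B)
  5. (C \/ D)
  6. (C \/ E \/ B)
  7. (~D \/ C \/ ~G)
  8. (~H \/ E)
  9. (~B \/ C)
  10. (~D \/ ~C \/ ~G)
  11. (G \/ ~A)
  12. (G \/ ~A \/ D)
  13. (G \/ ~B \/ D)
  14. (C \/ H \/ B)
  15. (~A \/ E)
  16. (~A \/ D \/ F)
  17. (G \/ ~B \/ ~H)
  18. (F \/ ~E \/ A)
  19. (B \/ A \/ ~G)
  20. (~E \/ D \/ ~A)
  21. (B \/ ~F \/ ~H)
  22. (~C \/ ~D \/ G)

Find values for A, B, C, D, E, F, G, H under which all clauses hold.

A=F  B=T  C=T  D=F  E=F  F=F  G=T  H=F

Try A = False.
The remaining clauses are satisfied by B = True, C = True, D = False, E = False, F = False, G = True, H = False.
Every clause has at least one true literal under this assignment.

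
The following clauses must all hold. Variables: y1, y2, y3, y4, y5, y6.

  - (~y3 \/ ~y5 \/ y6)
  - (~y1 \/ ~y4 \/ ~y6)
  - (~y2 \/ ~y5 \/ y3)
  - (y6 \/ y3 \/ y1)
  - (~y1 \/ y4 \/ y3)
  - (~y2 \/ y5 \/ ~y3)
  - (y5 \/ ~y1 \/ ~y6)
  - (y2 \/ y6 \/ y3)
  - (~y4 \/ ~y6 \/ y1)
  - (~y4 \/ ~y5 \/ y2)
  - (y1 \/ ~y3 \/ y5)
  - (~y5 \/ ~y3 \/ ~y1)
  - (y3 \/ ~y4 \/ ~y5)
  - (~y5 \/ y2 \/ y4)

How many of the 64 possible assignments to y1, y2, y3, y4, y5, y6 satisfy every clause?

6

The models are:
  y1=0 y2=0 y3=0 y4=0 y5=0 y6=1
  y1=0 y2=1 y3=0 y4=0 y5=0 y6=1
  y1=0 y2=1 y3=1 y4=0 y5=1 y6=1
  y1=1 y2=0 y3=1 y4=0 y5=0 y6=0
  y1=1 y2=0 y3=1 y4=1 y5=0 y6=0
  y1=1 y2=1 y3=0 y4=1 y5=0 y6=0
That's 6 in total.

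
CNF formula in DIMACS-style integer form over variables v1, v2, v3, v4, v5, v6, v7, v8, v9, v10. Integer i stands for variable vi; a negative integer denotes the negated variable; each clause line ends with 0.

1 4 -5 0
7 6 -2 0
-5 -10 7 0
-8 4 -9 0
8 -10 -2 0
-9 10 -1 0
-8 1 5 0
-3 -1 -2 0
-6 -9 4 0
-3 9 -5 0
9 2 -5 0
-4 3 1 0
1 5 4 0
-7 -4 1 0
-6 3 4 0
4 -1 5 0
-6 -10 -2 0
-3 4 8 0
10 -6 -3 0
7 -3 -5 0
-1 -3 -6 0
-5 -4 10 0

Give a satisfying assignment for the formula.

Branch on v1: take v1 = True.
Branch on v2: take v2 = False.
Set v3 = True and propagate.
  then v6 is forced to False.
The remaining clauses are satisfied by v4 = True, v5 = True, v7 = True, v8 = False, v9 = True, v10 = True.
Every clause has at least one true literal under this assignment.

v1 = True, v2 = False, v3 = True, v4 = True, v5 = True, v6 = False, v7 = True, v8 = False, v9 = True, v10 = True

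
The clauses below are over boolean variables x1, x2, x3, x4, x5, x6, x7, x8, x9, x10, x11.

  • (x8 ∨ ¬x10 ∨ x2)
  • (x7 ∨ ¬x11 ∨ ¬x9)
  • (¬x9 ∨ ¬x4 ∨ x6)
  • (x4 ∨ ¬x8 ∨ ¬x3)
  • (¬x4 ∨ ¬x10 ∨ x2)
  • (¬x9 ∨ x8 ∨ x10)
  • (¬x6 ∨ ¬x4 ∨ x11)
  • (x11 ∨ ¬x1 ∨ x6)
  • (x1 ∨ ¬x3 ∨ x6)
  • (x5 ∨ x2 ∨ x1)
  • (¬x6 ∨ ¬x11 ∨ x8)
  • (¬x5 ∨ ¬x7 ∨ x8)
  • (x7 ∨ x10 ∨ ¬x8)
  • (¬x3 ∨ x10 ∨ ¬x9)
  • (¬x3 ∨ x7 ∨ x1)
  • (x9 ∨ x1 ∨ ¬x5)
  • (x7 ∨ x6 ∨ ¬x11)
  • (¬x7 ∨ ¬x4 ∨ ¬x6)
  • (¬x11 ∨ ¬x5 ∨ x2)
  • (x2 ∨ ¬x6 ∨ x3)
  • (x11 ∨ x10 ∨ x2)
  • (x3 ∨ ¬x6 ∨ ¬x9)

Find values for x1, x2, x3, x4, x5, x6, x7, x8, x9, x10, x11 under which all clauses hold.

x1=T  x2=T  x3=F  x4=F  x5=T  x6=T  x7=T  x8=T  x9=F  x10=F  x11=T

Check each clause:
  1. (¬x10 ∨ x2 ∨ x8) — x8 is true.
  2. (¬x9 ∨ x7 ∨ ¬x11) — x7 is true.
  3. (x6 ∨ ¬x4 ∨ ¬x9) — ¬x4 is true.
  4. (¬x8 ∨ ¬x3 ∨ x4) — ¬x3 is true.
  5. (x2 ∨ ¬x10 ∨ ¬x4) — x2 is true.
  6. (¬x9 ∨ x10 ∨ x8) — x8 is true.
  7. (¬x6 ∨ x11 ∨ ¬x4) — x11 is true.
  8. (x6 ∨ x11 ∨ ¬x1) — x11 is true.
  9. (x6 ∨ x1 ∨ ¬x3) — x1 is true.
  10. (x2 ∨ x5 ∨ x1) — x1 is true.
  11. (¬x6 ∨ ¬x11 ∨ x8) — x8 is true.
  12. (¬x5 ∨ x8 ∨ ¬x7) — x8 is true.
  13. (x10 ∨ ¬x8 ∨ x7) — x7 is true.
  14. (¬x9 ∨ x10 ∨ ¬x3) — ¬x3 is true.
  15. (x7 ∨ x1 ∨ ¬x3) — x1 is true.
  16. (¬x5 ∨ x1 ∨ x9) — x1 is true.
  17. (¬x11 ∨ x7 ∨ x6) — x6 is true.
  18. (¬x7 ∨ ¬x4 ∨ ¬x6) — ¬x4 is true.
  19. (¬x11 ∨ x2 ∨ ¬x5) — x2 is true.
  20. (¬x6 ∨ x2 ∨ x3) — x2 is true.
  21. (x11 ∨ x10 ∨ x2) — x11 is true.
  22. (¬x9 ∨ ¬x6 ∨ x3) — ¬x9 is true.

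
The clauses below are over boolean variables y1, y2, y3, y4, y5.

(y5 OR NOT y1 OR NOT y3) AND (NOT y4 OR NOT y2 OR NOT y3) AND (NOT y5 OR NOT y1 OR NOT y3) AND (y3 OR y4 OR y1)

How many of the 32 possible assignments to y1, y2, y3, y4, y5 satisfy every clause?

18

Case analysis on y3 and y1:
  y3=1, y1=1: a clause becomes empty — 0.
  y3=1, y1=0: y5 free; 3 ways for (y2,y4) × 2^1 = 6.
  y3=0, y1=1: y2, y4, y5 free → 2^3 = 8.
  y3=0, y1=0: remaining (y2,y4,y5) ∈ {(0,1,0); (0,1,1); (1,1,0); (1,1,1)} — 4.
Total: 0 + 6 + 8 + 4 = 18.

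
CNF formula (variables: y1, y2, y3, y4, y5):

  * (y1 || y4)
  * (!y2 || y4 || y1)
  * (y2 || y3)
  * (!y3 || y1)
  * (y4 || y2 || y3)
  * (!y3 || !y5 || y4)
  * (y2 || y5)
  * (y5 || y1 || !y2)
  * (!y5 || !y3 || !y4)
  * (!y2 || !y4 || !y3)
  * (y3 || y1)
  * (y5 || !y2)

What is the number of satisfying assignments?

2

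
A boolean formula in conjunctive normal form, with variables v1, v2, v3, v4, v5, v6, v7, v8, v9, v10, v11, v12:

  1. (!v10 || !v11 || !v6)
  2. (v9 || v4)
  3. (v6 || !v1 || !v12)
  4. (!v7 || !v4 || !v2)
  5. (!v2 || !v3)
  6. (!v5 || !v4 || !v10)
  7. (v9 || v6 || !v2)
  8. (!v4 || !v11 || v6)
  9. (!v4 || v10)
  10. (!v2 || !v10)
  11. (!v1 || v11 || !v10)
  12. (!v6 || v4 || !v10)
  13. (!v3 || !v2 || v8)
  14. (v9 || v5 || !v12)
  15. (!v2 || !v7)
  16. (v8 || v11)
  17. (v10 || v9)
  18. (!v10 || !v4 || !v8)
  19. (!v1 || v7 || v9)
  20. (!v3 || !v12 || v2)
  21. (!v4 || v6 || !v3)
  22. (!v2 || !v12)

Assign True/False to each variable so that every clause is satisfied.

v1 = 1, v2 = 0, v3 = 0, v4 = 0, v5 = 1, v6 = 1, v7 = 0, v8 = 1, v9 = 1, v10 = 0, v11 = 1, v12 = 0

Pure literal: v3 appears only negated; assign v3 = False.
v9 occurs only positively in the remaining clauses — set v9 = True.
Set v1 = True and propagate.
Set v2 = False and propagate.
The remaining clauses are satisfied by v4 = False, v5 = True, v6 = True, v7 = False, v8 = True, v10 = False, v11 = True, v12 = False.
Every clause has at least one true literal under this assignment.
Check each clause:
  1. (!v10 || !v6 || !v11) — !v10 is true.
  2. (v4 || v9) — v9 is true.
  3. (!v12 || !v1 || v6) — !v12 is true.
  4. (!v4 || !v2 || !v7) — !v7 is true.
  5. (!v2 || !v3) — !v3 is true.
  6. (!v5 || !v10 || !v4) — !v4 is true.
  7. (v6 || v9 || !v2) — v9 is true.
  8. (!v11 || v6 || !v4) — !v4 is true.
  9. (v10 || !v4) — !v4 is true.
  10. (!v2 || !v10) — !v10 is true.
  11. (!v10 || v11 || !v1) — v11 is true.
  12. (v4 || !v10 || !v6) — !v10 is true.
  13. (v8 || !v2 || !v3) — v8 is true.
  14. (v5 || !v12 || v9) — v9 is true.
  15. (!v7 || !v2) — !v7 is true.
  16. (v8 || v11) — v8 is true.
  17. (v10 || v9) — v9 is true.
  18. (!v8 || !v10 || !v4) — !v4 is true.
  19. (v9 || !v1 || v7) — v9 is true.
  20. (!v12 || v2 || !v3) — !v12 is true.
  21. (!v4 || v6 || !v3) — !v4 is true.
  22. (!v12 || !v2) — !v12 is true.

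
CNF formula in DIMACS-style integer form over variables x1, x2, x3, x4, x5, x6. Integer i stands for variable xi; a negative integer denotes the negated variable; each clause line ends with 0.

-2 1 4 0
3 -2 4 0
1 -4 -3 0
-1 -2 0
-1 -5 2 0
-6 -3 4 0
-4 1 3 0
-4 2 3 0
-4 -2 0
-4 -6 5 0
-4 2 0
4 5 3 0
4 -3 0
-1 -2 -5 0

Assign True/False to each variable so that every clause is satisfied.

x1=F, x2=F, x3=F, x4=F, x5=T, x6=F

x6 occurs only negated in the remaining clauses — set x6 = False.
Try x1 = False.
Try x2 = False.
  then x4 is forced to False.
  then x3 is forced to False.
  then x5 is forced to True.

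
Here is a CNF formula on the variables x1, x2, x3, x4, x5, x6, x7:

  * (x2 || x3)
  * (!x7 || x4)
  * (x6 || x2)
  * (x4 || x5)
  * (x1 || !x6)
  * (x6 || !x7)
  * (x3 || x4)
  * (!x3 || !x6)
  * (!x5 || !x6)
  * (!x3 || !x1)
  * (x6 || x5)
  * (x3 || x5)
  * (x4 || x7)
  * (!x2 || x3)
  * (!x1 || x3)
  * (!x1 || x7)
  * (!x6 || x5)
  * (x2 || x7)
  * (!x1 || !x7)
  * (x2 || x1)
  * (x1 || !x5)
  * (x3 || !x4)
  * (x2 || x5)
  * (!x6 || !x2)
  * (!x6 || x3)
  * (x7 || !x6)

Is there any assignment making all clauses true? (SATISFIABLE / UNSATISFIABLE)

UNSATISFIABLE

x6 = True:
  propagation gives x1=True, x3=False; an empty clause results — contradiction.
x6 = False:
  propagation gives x2=True, x7=False, x5=True, x4=True; an empty clause results — contradiction.
Every branch closes, so no satisfying assignment exists.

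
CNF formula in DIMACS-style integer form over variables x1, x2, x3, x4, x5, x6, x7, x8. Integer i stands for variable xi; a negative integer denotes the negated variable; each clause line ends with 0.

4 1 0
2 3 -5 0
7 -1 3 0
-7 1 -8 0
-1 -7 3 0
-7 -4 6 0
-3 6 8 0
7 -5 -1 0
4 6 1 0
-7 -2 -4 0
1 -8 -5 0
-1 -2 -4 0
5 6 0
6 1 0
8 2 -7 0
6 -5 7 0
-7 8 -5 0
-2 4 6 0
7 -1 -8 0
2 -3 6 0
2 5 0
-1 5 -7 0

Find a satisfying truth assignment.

x1=1  x2=1  x3=1  x4=0  x5=0  x6=1  x7=0  x8=0

x6 occurs only positively in the remaining clauses — set x6 = True.
Set x1 = True and propagate.
The remaining clauses are satisfied by x2 = True, x3 = True, x4 = False, x5 = False, x7 = False, x8 = False.
Every clause has at least one true literal under this assignment.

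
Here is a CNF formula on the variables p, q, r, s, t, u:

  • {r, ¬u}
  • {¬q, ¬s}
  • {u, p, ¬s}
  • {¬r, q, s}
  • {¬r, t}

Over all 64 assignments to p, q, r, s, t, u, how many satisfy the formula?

17

Case analysis on r and s:
  r=T, s=T: remaining (p,q,t,u) ∈ {(F,F,T,T); (T,F,T,F); (T,F,T,T)} — 3.
  r=T, s=F: remaining (p,q,t,u) ∈ {(F,T,T,F); (F,T,T,T); (T,T,T,F); (T,T,T,T)} — 4.
  r=F, s=T: remaining (p,q,t,u) ∈ {(T,F,F,F); (T,F,T,F)} — 2.
  r=F, s=F: forces u=F; p, q, t free → 2^3 = 8.
Total: 3 + 4 + 2 + 8 = 17.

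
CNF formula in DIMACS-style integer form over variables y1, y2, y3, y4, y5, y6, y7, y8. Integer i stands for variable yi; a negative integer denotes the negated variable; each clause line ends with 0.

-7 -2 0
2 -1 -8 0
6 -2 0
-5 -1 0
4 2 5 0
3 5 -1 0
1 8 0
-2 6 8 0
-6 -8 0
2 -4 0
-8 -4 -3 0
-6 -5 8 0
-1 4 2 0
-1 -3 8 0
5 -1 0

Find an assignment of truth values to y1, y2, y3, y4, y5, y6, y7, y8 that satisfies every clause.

Set y1 = False and propagate.
  then y8 is forced to True.
  then y6 is forced to False.
  then y2 is forced to False.
  then y4 is forced to False.
  then y5 is forced to True.
y3, y7 are now unconstrained; take y3 = False, y7 = True.

y1=False  y2=False  y3=False  y4=False  y5=True  y6=False  y7=True  y8=True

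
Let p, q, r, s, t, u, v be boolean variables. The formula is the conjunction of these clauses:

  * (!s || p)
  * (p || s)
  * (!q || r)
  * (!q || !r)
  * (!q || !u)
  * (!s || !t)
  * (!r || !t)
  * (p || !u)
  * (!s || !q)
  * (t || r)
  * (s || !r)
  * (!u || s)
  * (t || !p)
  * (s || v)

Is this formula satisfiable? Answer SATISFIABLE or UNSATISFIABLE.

Pure literal: q appears only negated; assign q = False.
u occurs only negated in the remaining clauses — set u = False.
Try p = True.
  then t is forced to True.
  then s is forced to False.
  then r is forced to False.
  then v is forced to True.
Every clause has at least one true literal under this assignment.
So p = 1, q = 0, r = 0, s = 0, t = 1, u = 0, v = 1 is a satisfying assignment.

SATISFIABLE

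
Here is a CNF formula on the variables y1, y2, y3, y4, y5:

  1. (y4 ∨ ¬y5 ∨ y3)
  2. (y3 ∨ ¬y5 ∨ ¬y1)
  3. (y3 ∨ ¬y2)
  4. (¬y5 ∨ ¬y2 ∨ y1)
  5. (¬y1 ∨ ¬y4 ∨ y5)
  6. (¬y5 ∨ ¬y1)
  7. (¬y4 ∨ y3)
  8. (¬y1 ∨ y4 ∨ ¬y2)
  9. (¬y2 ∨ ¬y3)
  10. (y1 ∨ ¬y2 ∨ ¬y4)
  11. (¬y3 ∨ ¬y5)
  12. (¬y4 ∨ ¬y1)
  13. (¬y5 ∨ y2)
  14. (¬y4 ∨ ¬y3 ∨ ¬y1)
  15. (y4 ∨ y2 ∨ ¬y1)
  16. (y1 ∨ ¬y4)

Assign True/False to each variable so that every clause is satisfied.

y1=0, y2=0, y3=1, y4=0, y5=0

Check each clause:
  1. (¬y5 ∨ y3 ∨ y4) — y3 is true.
  2. (¬y1 ∨ ¬y5 ∨ y3) — y3 is true.
  3. (y3 ∨ ¬y2) — y3 is true.
  4. (¬y2 ∨ y1 ∨ ¬y5) — ¬y5 is true.
  5. (y5 ∨ ¬y1 ∨ ¬y4) — ¬y4 is true.
  6. (¬y5 ∨ ¬y1) — ¬y5 is true.
  7. (¬y4 ∨ y3) — y3 is true.
  8. (y4 ∨ ¬y2 ∨ ¬y1) — ¬y1 is true.
  9. (¬y3 ∨ ¬y2) — ¬y2 is true.
  10. (¬y2 ∨ ¬y4 ∨ y1) — ¬y4 is true.
  11. (¬y5 ∨ ¬y3) — ¬y5 is true.
  12. (¬y1 ∨ ¬y4) — ¬y4 is true.
  13. (y2 ∨ ¬y5) — ¬y5 is true.
  14. (¬y3 ∨ ¬y4 ∨ ¬y1) — ¬y4 is true.
  15. (y4 ∨ y2 ∨ ¬y1) — ¬y1 is true.
  16. (y1 ∨ ¬y4) — ¬y4 is true.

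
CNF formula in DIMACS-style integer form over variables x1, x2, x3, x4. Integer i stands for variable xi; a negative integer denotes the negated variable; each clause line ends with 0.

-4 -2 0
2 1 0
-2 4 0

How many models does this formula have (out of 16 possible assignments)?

4

Satisfying assignments:
  x1=T x2=F x3=F x4=F
  x1=T x2=F x3=F x4=T
  x1=T x2=F x3=T x4=F
  x1=T x2=F x3=T x4=T
That's 4 in total.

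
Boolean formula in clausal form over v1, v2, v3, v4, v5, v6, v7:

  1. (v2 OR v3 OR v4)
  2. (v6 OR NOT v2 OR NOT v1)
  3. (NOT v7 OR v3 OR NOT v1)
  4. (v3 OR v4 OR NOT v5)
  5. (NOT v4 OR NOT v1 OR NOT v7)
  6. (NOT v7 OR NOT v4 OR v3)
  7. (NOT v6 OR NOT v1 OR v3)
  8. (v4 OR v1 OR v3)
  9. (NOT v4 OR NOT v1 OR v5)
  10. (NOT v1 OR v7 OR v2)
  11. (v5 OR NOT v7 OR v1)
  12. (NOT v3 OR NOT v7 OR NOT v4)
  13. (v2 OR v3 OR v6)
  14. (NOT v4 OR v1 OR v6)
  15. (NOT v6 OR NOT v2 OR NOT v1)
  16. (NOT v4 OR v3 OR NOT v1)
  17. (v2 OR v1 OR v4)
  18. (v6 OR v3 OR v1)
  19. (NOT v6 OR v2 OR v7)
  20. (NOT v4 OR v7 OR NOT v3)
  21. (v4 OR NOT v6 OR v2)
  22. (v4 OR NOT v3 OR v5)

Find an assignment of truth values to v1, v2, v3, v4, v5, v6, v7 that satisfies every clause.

v1=F, v2=T, v3=T, v4=F, v5=T, v6=F, v7=F

Check each clause:
  1. (v3 OR v2 OR v4) — v2 is true.
  2. (v6 OR NOT v2 OR NOT v1) — NOT v1 is true.
  3. (NOT v1 OR NOT v7 OR v3) — NOT v7 is true.
  4. (v3 OR v4 OR NOT v5) — v3 is true.
  5. (NOT v7 OR NOT v4 OR NOT v1) — NOT v7 is true.
  6. (NOT v4 OR v3 OR NOT v7) — NOT v7 is true.
  7. (NOT v1 OR NOT v6 OR v3) — NOT v6 is true.
  8. (v3 OR v4 OR v1) — v3 is true.
  9. (v5 OR NOT v4 OR NOT v1) — NOT v4 is true.
  10. (v7 OR NOT v1 OR v2) — v2 is true.
  11. (v5 OR v1 OR NOT v7) — NOT v7 is true.
  12. (NOT v7 OR NOT v3 OR NOT v4) — NOT v7 is true.
  13. (v2 OR v3 OR v6) — v2 is true.
  14. (v6 OR NOT v4 OR v1) — NOT v4 is true.
  15. (NOT v6 OR NOT v2 OR NOT v1) — NOT v6 is true.
  16. (NOT v1 OR NOT v4 OR v3) — v3 is true.
  17. (v4 OR v2 OR v1) — v2 is true.
  18. (v6 OR v3 OR v1) — v3 is true.
  19. (v2 OR NOT v6 OR v7) — NOT v6 is true.
  20. (NOT v4 OR NOT v3 OR v7) — NOT v4 is true.
  21. (NOT v6 OR v2 OR v4) — NOT v6 is true.
  22. (NOT v3 OR v4 OR v5) — v5 is true.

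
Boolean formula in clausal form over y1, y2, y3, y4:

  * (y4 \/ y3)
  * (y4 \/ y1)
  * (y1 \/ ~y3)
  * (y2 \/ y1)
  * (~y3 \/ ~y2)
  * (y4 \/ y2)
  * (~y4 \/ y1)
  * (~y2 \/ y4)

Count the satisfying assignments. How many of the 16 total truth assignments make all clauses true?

The models are:
  y1=1 y2=0 y3=0 y4=1
  y1=1 y2=0 y3=1 y4=1
  y1=1 y2=1 y3=0 y4=1
That's 3 in total.

3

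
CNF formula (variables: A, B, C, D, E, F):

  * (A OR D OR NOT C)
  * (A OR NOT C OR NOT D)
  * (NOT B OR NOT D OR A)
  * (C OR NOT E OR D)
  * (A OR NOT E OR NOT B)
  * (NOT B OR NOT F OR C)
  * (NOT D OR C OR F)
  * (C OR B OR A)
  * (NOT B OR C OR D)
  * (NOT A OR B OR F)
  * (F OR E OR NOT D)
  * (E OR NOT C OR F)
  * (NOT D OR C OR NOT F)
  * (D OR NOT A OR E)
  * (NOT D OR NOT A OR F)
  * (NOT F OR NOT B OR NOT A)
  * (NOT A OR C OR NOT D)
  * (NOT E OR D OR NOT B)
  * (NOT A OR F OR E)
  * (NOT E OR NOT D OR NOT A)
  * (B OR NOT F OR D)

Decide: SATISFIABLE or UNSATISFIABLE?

SATISFIABLE

Branch on A: take A = True.
Try B = False.
  then F is forced to True.
  then D is forced to True.
  then C is forced to True.
  then E is forced to False.
So A=T  B=F  C=T  D=T  E=F  F=T is a satisfying assignment.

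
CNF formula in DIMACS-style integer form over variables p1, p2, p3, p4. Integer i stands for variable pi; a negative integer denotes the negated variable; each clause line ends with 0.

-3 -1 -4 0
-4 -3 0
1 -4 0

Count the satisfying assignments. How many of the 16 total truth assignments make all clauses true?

Case analysis on p4 and p1:
  p4=1, p1=1: remaining (p2,p3) ∈ {(0,0); (1,0)} — 2.
  p4=1, p1=0: a clause becomes empty — 0.
  p4=0, p1=1: remaining (p2,p3) ∈ {(0,0); (0,1); (1,0); (1,1)} — 4.
  p4=0, p1=0: remaining (p2,p3) ∈ {(0,0); (0,1); (1,0); (1,1)} — 4.
Total: 2 + 0 + 4 + 4 = 10.

10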